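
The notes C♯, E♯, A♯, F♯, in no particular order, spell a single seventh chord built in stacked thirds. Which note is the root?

F♯

Stacking in thirds gives F♯ – A♯ – C♯ – E♯, so F♯ is the root — F♯ major seventh.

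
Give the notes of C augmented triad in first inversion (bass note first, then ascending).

In root position, C augmented triad is C–E–G-sharp.
First inversion puts the third (E) in the bass.

E  G-sharp  C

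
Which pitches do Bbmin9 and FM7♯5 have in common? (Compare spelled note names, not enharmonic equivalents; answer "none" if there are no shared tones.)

Bbmin9: Bb Db F Ab C
FM7♯5: F A C# E
Common to both → F.

F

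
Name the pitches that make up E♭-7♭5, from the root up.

E♭-7♭5: half-diminished seventh on Eb.
root → Eb
3rd (minor 3rd) → Gb
5th (diminished 5th) → Bbb
7th (minor 7th) → Db

Eb, Gb, Bbb, Db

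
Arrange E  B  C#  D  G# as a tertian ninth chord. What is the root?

C#

Arranged so that each adjacent pair is a third by letter name: C# – E – G# – B – D.
The bottom of that stack, C#, is the root (this is C# minor seventh flat nine).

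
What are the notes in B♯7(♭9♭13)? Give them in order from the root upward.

B# – D## – F## – A# – C# – G#

B♯7(♭9♭13) is a dominant seventh flat nine flat thirteen built on B#.
- root: B#
- major 3rd: D##
- perfect 5th: F##
- minor 7th: A#
- minor 9th: C#
- minor 13th: G#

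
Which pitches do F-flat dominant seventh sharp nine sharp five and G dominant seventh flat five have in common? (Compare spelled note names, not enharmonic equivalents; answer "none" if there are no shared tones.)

F-flat dominant seventh sharp nine sharp five: F♭ A♭ C E𝄫 G
G dominant seventh flat five: G B D♭ F
Common to both → G.

G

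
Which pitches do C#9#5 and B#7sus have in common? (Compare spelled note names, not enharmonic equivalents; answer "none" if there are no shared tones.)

E#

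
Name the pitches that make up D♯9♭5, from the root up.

D♯9♭5: dominant ninth flat five on D#.
- root: D#
- major 3rd: F##
- diminished 5th: A
- minor 7th: C#
- major 9th: E#

D# – F## – A – C# – E#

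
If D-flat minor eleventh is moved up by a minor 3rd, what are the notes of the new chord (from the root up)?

D-flat up a minor 3rd → F-flat. New chord: F-flat minor eleventh.
F-flat — root
A-double-flat — minor 3rd
C-flat — perfect 5th
E-double-flat — minor 7th
G-flat — major 9th
B-double-flat — perfect 11th

F-flat, A-double-flat, C-flat, E-double-flat, G-flat, B-double-flat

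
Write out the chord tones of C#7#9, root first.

C#7#9: dominant seventh sharp nine on C#.
Root: C#
Major 3rd (3rd): E#
Perfect 5th (5th): G#
Minor 7th (7th): B
Augmented 9th (9th): D##

C#, E#, G#, B, D##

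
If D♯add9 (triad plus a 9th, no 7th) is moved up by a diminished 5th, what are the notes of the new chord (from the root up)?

A, C♯, E, B

D♯ up a diminished 5th → A. New chord: A added-ninth.
A — root
C♯ — major 3rd
E — perfect 5th
B — major 9th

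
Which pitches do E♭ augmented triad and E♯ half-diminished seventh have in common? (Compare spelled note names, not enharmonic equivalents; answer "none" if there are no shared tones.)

E♭ augmented triad: E-flat G B
E♯ half-diminished seventh: E-sharp G-sharp B D-sharp
Common to both → B.

B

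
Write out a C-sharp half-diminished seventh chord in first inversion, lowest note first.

E, G, B, C#

C-sharp half-diminished seventh = C#–E–G–B; first inversion → third (E) lowest.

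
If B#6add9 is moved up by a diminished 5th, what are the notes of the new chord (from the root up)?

F# – A# – C# – D# – G#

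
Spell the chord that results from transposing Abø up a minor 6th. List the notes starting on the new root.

Transposed root: Ab → Fb (minor 6th up). So we spell Fb half-diminished seventh:
Root: Fb
Minor 3rd (3rd): Abb
Diminished 5th (5th): Cbb
Minor 7th (7th): Ebb

Fb, Abb, Cbb, Ebb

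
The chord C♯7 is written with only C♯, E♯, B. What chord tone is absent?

G♯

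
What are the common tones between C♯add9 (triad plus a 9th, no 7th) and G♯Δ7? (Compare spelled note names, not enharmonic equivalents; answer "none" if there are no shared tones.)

G♯, D♯

C♯add9: C♯ E♯ G♯ D♯
G♯Δ7: G♯ B♯ D♯ F𝄪
Common to both → G♯, D♯.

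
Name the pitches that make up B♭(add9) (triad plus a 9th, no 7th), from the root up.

B♭(add9): added-ninth on B♭.
Root: B♭
Major 3rd (3rd): D
Perfect 5th (5th): F
Major 9th (9th): C

B♭, D, F, C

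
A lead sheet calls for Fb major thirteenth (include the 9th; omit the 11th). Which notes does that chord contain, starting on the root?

F-flat A-flat C-flat E-flat G-flat D-flat

Fb major thirteenth is a major thirteenth built on F-flat.
- root: F-flat
- major 3rd: A-flat
- perfect 5th: C-flat
- major 7th: E-flat
- major 9th: G-flat
- major 13th: D-flat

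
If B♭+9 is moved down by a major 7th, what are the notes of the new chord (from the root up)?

Bb down a major 7th → Cb. New chord: Cb dominant ninth sharp five.
- root: Cb
- major 3rd: Eb
- augmented 5th: G
- minor 7th: Bbb
- major 9th: Db

Cb – Eb – G – Bbb – Db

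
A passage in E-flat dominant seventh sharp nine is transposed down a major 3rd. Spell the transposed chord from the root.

E♭ down a major 3rd → C♭. New chord: C♭ dominant seventh sharp nine.
Root: C♭
Major 3rd (3rd): E♭
Perfect 5th (5th): G♭
Minor 7th (7th): B𝄫
Augmented 9th (9th): D

C♭  E♭  G♭  B𝄫  D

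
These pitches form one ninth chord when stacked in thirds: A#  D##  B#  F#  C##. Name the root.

B#

Arranged so that each adjacent pair is a third by letter name: B# – D## – F# – A# – C##.
The bottom of that stack, B#, is the root (this is B# dominant ninth flat five).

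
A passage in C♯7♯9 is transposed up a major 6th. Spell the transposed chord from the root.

A#, C##, E#, G#, B##

C# up a major 6th → A#. New chord: A# dominant seventh sharp nine.
Root: A#
Major 3rd (3rd): C##
Perfect 5th (5th): E#
Minor 7th (7th): G#
Augmented 9th (9th): B##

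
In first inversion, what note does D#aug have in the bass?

F𝄪

D#aug = D♯–F𝄪–A𝄪. First inversion → third in the bass = F𝄪.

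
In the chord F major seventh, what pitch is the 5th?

C

Root of F major seventh = F. The 5th is a perfect 5th: F up a perfect 5th → C.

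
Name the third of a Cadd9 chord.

Root of Cadd9 = C. The 3rd is a major 3rd: C up a major 3rd → E.

E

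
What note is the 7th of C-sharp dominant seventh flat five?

C-sharp dominant seventh flat five is built on C#; its 7th is a minor 7th above the root.
A seventh above C uses the letter B, and the minor 7th above C# is B.

B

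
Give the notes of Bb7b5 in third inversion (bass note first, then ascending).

Bb7b5 = B♭–D–F♭–A♭; third inversion → seventh (A♭) lowest.

A♭ – B♭ – D – F♭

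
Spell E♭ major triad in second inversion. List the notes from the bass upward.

In root position, E♭ major triad is E-flat–G–B-flat.
Second inversion puts the fifth (B-flat) in the bass.

B-flat E-flat G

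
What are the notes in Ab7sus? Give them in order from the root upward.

Ab Db Eb Gb

Ab7sus: dominant seventh suspended fourth on Ab.
Ab — root
Db — perfect 4th
Eb — perfect 5th
Gb — minor 7th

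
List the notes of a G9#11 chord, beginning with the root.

G  B  D  F  A  C#

Root G, quality dominant ninth sharp eleven:
root → G
3rd (major 3rd) → B
5th (perfect 5th) → D
7th (minor 7th) → F
9th (major 9th) → A
11th (augmented 11th) → C#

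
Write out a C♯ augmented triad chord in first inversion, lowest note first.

E-sharp G-double-sharp C-sharp

C♯ augmented triad = C-sharp–E-sharp–G-double-sharp; first inversion → third (E-sharp) lowest.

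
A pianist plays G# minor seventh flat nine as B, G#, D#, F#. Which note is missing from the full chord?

The full G# minor seventh flat nine chord is G#, B, D#, F#, A.
Comparing with the voicing, the minor 9th (9th) — A — is absent.

A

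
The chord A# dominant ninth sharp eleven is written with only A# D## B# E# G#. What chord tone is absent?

C##

A# dominant ninth sharp eleven = A#, C##, E#, G#, B#, D##. The voicing lacks the 3rd (major 3rd), C##.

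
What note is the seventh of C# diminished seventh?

B♭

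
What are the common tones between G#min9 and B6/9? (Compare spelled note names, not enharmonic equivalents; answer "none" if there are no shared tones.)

G#min9: G# B D# F# A#
B6/9: B D# F# G# C#
Common to both → G#, B, D#, F#.

G#  B  D#  F#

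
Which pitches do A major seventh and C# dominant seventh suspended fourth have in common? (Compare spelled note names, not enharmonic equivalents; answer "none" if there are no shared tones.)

C-sharp – G-sharp

A major seventh = A, C-sharp, E, G-sharp.
C# dominant seventh suspended fourth = C-sharp, F-sharp, G-sharp, B.
Shared: C-sharp, G-sharp.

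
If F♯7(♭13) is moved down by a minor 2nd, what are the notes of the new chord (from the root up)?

A minor 2nd down from F# is E#, so the new chord is E# dominant seventh flat thirteen.
root → E#
3rd (major 3rd) → G##
5th (perfect 5th) → B#
7th (minor 7th) → D#
13th (minor 13th) → C#

E# G## B# D# C#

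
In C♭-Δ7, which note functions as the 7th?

Root of C♭-Δ7 = Cb. The 7th is a major 7th: Cb up a major 7th → Bb.

Bb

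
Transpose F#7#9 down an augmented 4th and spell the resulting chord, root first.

F# down an augmented 4th → C. New chord: C dominant seventh sharp nine.
- root: C
- major 3rd: E
- perfect 5th: G
- minor 7th: Bb
- augmented 9th: D#

C, E, G, Bb, D#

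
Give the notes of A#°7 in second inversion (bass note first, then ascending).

In root position, A#°7 is A#–C#–E–G.
Second inversion puts the fifth (E) in the bass.

E, G, A#, C#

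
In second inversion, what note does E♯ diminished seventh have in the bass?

B

E♯ diminished seventh = E♯–G♯–B–D. Second inversion → fifth in the bass = B.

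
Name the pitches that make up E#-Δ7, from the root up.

E#, G#, B#, D##

Root E#, quality minor-major seventh:
Root: E#
Minor 3rd (3rd): G#
Perfect 5th (5th): B#
Major 7th (7th): D##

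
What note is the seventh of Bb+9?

A♭

Bb+9 is built on B♭; its 7th is a minor 7th above the root.
A seventh above B uses the letter A, and the minor 7th above B♭ is A♭.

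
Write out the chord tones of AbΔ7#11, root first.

Ab – C – Eb – G – D

AbΔ7#11: major seventh sharp eleven on Ab.
Root: Ab
Major 3rd (3rd): C
Perfect 5th (5th): Eb
Major 7th (7th): G
Augmented 11th (11th): D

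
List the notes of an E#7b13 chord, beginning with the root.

E#7b13 is a dominant seventh flat thirteen built on E#.
E# — root
G## — major 3rd
B# — perfect 5th
D# — minor 7th
C# — minor 13th

E#  G##  B#  D#  C#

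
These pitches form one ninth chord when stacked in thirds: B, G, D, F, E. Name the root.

E

Stacking in thirds gives E – G – B – D – F, so E is the root — E minor seventh flat nine.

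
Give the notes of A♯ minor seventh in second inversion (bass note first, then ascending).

In root position, A♯ minor seventh is A♯–C♯–E♯–G♯.
Second inversion puts the fifth (E♯) in the bass.

E♯, G♯, A♯, C♯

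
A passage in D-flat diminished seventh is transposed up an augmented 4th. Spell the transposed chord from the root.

G Bb Db Fb

An augmented 4th up from Db is G, so the new chord is G diminished seventh.
G — root
Bb — minor 3rd
Db — diminished 5th
Fb — diminished 7th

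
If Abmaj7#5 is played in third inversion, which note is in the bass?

G

Abmaj7#5 in root position is Ab–C–E–G.
Third inversion places the seventh in the bass, which is G.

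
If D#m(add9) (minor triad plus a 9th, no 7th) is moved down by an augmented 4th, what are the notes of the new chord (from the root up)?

Transposed root: D# → A (augmented 4th down). So we spell A minor added-ninth:
A — root
C — minor 3rd
E — perfect 5th
B — major 9th

A  C  E  B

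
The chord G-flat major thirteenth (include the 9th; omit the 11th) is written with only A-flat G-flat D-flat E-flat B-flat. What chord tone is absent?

F

G-flat major thirteenth = G-flat, B-flat, D-flat, F, A-flat, E-flat. The voicing lacks the 7th (major 7th), F.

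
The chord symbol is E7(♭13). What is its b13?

E7(♭13) is built on E; its 13th is a minor 13th above the root.
A sixth above E uses the letter C, and the minor 13th above E is C.

C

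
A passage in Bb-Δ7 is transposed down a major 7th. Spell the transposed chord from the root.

C♭ – E𝄫 – G♭ – B♭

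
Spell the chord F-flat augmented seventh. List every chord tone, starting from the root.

F-flat augmented seventh: augmented seventh on F-flat.
root → F-flat
3rd (major 3rd) → A-flat
5th (augmented 5th) → C
7th (minor 7th) → E-double-flat

F-flat, A-flat, C, E-double-flat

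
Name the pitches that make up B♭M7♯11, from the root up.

Bb, D, F, A, E

B♭M7♯11 is a major seventh sharp eleven built on Bb.
Root: Bb
Major 3rd (3rd): D
Perfect 5th (5th): F
Major 7th (7th): A
Augmented 11th (11th): E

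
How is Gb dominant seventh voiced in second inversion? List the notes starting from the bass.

Gb dominant seventh = G-flat–B-flat–D-flat–F-flat; second inversion → fifth (D-flat) lowest.

D-flat, F-flat, G-flat, B-flat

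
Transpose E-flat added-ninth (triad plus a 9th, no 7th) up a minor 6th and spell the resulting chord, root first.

A minor 6th up from E-flat is C-flat, so the new chord is C-flat added-ninth.
C-flat — root
E-flat — major 3rd
G-flat — perfect 5th
D-flat — major 9th

C-flat – E-flat – G-flat – D-flat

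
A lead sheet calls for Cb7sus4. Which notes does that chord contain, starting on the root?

Cb7sus4: dominant seventh suspended fourth on Cb.
Root: Cb
Perfect 4th (4th): Fb
Perfect 5th (5th): Gb
Minor 7th (7th): Bbb

Cb  Fb  Gb  Bbb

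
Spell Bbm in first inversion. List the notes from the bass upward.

In root position, Bbm is Bb–Db–F.
First inversion puts the third (Db) in the bass.

Db – F – Bb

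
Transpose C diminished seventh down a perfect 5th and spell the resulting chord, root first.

F, Ab, Cb, Ebb

A perfect 5th down from C is F, so the new chord is F diminished seventh.
root → F
3rd (minor 3rd) → Ab
5th (diminished 5th) → Cb
7th (diminished 7th) → Ebb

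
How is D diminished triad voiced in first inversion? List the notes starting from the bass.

F, Ab, D

In root position, D diminished triad is D–F–Ab.
First inversion puts the third (F) in the bass.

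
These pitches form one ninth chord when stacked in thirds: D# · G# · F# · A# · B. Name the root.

G#

Arranged so that each adjacent pair is a third by letter name: G# – B – D# – F# – A#.
The bottom of that stack, G#, is the root (this is G# minor ninth).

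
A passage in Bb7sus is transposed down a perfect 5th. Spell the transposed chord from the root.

Eb – Ab – Bb – Db

A perfect 5th down from Bb is Eb, so the new chord is Eb dominant seventh suspended fourth.
Eb — root
Ab — perfect 4th
Bb — perfect 5th
Db — minor 7th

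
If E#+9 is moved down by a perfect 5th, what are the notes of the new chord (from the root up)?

A# C## E## G# B#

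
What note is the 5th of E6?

B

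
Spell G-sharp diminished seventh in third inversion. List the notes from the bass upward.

F  G-sharp  B  D

In root position, G-sharp diminished seventh is G-sharp–B–D–F.
Third inversion puts the seventh (F) in the bass.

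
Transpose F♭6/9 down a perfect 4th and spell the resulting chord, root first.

Transposed root: F♭ → C♭ (perfect 4th down). So we spell C♭ six-nine:
root → C♭
3rd (major 3rd) → E♭
5th (perfect 5th) → G♭
6th (major 6th) → A♭
9th (major 9th) → D♭

C♭ E♭ G♭ A♭ D♭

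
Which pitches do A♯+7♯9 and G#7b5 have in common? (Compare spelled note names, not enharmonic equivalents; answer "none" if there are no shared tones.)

A♯+7♯9 = A♯, C𝄪, E𝄪, G♯, B𝄪.
G#7b5 = G♯, B♯, D, F♯.
Shared: G♯.

G♯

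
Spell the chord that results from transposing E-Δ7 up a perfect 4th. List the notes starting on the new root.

A – C – E – G#

A perfect 4th up from E is A, so the new chord is A minor-major seventh.
root → A
3rd (minor 3rd) → C
5th (perfect 5th) → E
7th (major 7th) → G#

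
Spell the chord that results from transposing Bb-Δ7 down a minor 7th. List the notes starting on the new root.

C Eb G B

Bb down a minor 7th → C. New chord: C minor-major seventh.
Root: C
Minor 3rd (3rd): Eb
Perfect 5th (5th): G
Major 7th (7th): B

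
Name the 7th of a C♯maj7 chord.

B#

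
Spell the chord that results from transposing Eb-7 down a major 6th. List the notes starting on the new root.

Transposed root: Eb → Gb (major 6th down). So we spell Gb minor seventh:
Gb — root
Bbb — minor 3rd
Db — perfect 5th
Fb — minor 7th

Gb, Bbb, Db, Fb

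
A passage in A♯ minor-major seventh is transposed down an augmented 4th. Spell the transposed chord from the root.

A# down an augmented 4th → E. New chord: E minor-major seventh.
E — root
G — minor 3rd
B — perfect 5th
D# — major 7th

E – G – B – D#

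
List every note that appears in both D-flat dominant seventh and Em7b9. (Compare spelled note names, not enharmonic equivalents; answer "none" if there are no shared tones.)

F

D-flat dominant seventh = Db, F, Ab, Cb.
Em7b9 = E, G, B, D, F.
Shared: F.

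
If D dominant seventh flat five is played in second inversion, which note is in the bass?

Ab

D dominant seventh flat five = D–F#–Ab–C. Second inversion → fifth in the bass = Ab.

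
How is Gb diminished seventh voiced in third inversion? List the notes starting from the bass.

In root position, Gb diminished seventh is G-flat–B-double-flat–D-double-flat–F-double-flat.
Third inversion puts the seventh (F-double-flat) in the bass.

F-double-flat – G-flat – B-double-flat – D-double-flat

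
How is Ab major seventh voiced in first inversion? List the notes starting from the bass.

C  E♭  G  A♭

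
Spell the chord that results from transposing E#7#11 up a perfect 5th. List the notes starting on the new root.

B#, D##, F##, A#, E##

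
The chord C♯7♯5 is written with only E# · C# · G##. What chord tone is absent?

The full C♯7♯5 chord is C#, E#, G##, B.
Comparing with the voicing, the minor 7th (7th) — B — is absent.

B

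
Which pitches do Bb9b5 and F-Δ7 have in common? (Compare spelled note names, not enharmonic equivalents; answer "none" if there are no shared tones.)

A♭ C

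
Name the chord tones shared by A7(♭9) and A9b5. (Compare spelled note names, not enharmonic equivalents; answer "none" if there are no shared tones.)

A C# G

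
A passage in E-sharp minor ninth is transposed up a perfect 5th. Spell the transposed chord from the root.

B-sharp, D-sharp, F-double-sharp, A-sharp, C-double-sharp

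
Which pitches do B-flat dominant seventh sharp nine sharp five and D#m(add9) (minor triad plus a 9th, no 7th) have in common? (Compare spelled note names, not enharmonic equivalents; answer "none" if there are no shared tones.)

F♯

B-flat dominant seventh sharp nine sharp five = B♭, D, F♯, A♭, C♯.
D#m(add9) = D♯, F♯, A♯, E♯.
Shared: F♯.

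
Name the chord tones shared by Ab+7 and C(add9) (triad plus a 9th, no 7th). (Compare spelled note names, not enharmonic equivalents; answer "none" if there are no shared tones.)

Ab+7 = A♭, C, E, G♭.
C(add9) = C, E, G, D.
Shared: C, E.

C  E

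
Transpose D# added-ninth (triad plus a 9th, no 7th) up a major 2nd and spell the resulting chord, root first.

E# G## B# F##

D# up a major 2nd → E#. New chord: E# added-ninth.
- root: E#
- major 3rd: G##
- perfect 5th: B#
- major 9th: F##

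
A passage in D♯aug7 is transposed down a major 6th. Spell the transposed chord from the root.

Transposed root: D♯ → F♯ (major 6th down). So we spell F♯ augmented seventh:
F♯ — root
A♯ — major 3rd
C𝄪 — augmented 5th
E — minor 7th

F♯, A♯, C𝄪, E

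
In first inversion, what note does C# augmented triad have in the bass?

E-sharp

C# augmented triad = C-sharp–E-sharp–G-double-sharp. First inversion → third in the bass = E-sharp.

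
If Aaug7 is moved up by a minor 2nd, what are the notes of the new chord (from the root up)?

A up a minor 2nd → Bb. New chord: Bb augmented seventh.
root → Bb
3rd (major 3rd) → D
5th (augmented 5th) → F#
7th (minor 7th) → Ab

Bb, D, F#, Ab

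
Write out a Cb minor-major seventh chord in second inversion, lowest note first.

Cb minor-major seventh = C-flat–E-double-flat–G-flat–B-flat; second inversion → fifth (G-flat) lowest.

G-flat  B-flat  C-flat  E-double-flat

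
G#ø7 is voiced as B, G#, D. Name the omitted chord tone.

F#

G#ø7 = G#, B, D, F#. The voicing lacks the 7th (minor 7th), F#.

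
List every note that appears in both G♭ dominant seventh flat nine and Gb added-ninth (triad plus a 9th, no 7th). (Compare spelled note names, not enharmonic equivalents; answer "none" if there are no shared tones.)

G-flat, B-flat, D-flat

G♭ dominant seventh flat nine: G-flat B-flat D-flat F-flat A-double-flat
Gb added-ninth: G-flat B-flat D-flat A-flat
Common to both → G-flat, B-flat, D-flat.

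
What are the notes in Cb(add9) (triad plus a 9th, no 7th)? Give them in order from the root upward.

Cb, Eb, Gb, Db

Cb(add9): added-ninth on Cb.
- root: Cb
- major 3rd: Eb
- perfect 5th: Gb
- major 9th: Db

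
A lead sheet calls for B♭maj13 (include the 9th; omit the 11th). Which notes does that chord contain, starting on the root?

B♭ D F A C G

B♭maj13: major thirteenth on B♭.
root → B♭
3rd (major 3rd) → D
5th (perfect 5th) → F
7th (major 7th) → A
9th (major 9th) → C
13th (major 13th) → G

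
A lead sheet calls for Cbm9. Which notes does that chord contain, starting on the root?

C♭, E𝄫, G♭, B𝄫, D♭

Root C♭, quality minor ninth:
Root: C♭
Minor 3rd (3rd): E𝄫
Perfect 5th (5th): G♭
Minor 7th (7th): B𝄫
Major 9th (9th): D♭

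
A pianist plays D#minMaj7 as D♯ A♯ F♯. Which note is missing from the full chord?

C𝄪

D#minMaj7 = D♯, F♯, A♯, C𝄪. The voicing lacks the 7th (major 7th), C𝄪.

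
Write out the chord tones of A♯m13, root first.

Root A#, quality minor thirteenth:
- root: A#
- minor 3rd: C#
- perfect 5th: E#
- minor 7th: G#
- major 9th: B#
- perfect 11th: D#
- major 13th: F##

A#, C#, E#, G#, B#, D#, F##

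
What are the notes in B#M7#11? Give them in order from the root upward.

B#M7#11: major seventh sharp eleven on B♯.
- root: B♯
- major 3rd: D𝄪
- perfect 5th: F𝄪
- major 7th: A𝄪
- augmented 11th: E𝄪

B♯ – D𝄪 – F𝄪 – A𝄪 – E𝄪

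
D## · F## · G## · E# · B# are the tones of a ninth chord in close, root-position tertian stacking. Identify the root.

Arranged so that each adjacent pair is a third by letter name: E# – G## – B# – D## – F##.
The bottom of that stack, E#, is the root (this is E# major ninth).

E#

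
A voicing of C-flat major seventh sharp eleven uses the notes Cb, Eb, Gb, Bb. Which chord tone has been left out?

C-flat major seventh sharp eleven = Cb, Eb, Gb, Bb, F. The voicing lacks the 11th (augmented 11th), F.

F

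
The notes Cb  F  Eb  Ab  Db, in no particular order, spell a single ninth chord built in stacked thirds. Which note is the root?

Db

Arranged so that each adjacent pair is a third by letter name: Db – F – Ab – Cb – Eb.
The bottom of that stack, Db, is the root (this is Db dominant ninth).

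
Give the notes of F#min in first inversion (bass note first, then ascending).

In root position, F#min is F#–A–C#.
First inversion puts the third (A) in the bass.

A C# F#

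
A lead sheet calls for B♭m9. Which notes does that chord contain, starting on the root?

B♭, D♭, F, A♭, C

Root B♭, quality minor ninth:
root → B♭
3rd (minor 3rd) → D♭
5th (perfect 5th) → F
7th (minor 7th) → A♭
9th (major 9th) → C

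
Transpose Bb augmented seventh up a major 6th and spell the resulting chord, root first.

G – B – D♯ – F

Transposed root: B♭ → G (major 6th up). So we spell G augmented seventh:
root → G
3rd (major 3rd) → B
5th (augmented 5th) → D♯
7th (minor 7th) → F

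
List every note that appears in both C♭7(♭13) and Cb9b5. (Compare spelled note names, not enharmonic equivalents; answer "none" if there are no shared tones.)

Cb, Eb, Bbb

C♭7(♭13): Cb Eb Gb Bbb Abb
Cb9b5: Cb Eb Gbb Bbb Db
Common to both → Cb, Eb, Bbb.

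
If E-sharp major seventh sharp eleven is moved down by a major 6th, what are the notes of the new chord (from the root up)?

G-sharp, B-sharp, D-sharp, F-double-sharp, C-double-sharp

Transposed root: E-sharp → G-sharp (major 6th down). So we spell G-sharp major seventh sharp eleven:
Root: G-sharp
Major 3rd (3rd): B-sharp
Perfect 5th (5th): D-sharp
Major 7th (7th): F-double-sharp
Augmented 11th (11th): C-double-sharp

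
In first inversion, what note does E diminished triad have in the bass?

E diminished triad = E–G–Bb. First inversion → third in the bass = G.

G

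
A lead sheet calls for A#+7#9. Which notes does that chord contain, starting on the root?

Root A♯, quality dominant seventh sharp nine sharp five:
A♯ — root
C𝄪 — major 3rd
E𝄪 — augmented 5th
G♯ — minor 7th
B𝄪 — augmented 9th

A♯ C𝄪 E𝄪 G♯ B𝄪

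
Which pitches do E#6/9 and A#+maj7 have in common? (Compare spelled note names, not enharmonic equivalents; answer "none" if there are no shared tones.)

G##  C##

E#6/9 = E#, G##, B#, C##, F##.
A#+maj7 = A#, C##, E##, G##.
Shared: G##, C##.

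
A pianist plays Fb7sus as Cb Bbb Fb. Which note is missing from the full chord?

The full Fb7sus chord is Fb, Bbb, Cb, Ebb.
Comparing with the voicing, the minor 7th (7th) — Ebb — is absent.

Ebb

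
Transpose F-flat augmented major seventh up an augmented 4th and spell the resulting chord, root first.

Fb up an augmented 4th → Bb. New chord: Bb augmented major seventh.
- root: Bb
- major 3rd: D
- augmented 5th: F#
- major 7th: A

Bb  D  F#  A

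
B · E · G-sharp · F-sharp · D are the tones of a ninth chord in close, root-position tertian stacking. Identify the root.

E

Arranged so that each adjacent pair is a third by letter name: E – G-sharp – B – D – F-sharp.
The bottom of that stack, E, is the root (this is E dominant ninth).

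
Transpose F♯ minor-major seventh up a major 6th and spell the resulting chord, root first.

D-sharp, F-sharp, A-sharp, C-double-sharp

F-sharp up a major 6th → D-sharp. New chord: D-sharp minor-major seventh.
root → D-sharp
3rd (minor 3rd) → F-sharp
5th (perfect 5th) → A-sharp
7th (major 7th) → C-double-sharp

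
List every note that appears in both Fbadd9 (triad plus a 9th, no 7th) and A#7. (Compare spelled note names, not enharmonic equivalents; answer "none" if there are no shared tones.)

none

Fbadd9 = F♭, A♭, C♭, G♭.
A#7 = A♯, C𝄪, E♯, G♯.
Shared: none.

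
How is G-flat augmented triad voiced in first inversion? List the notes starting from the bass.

In root position, G-flat augmented triad is G-flat–B-flat–D.
First inversion puts the third (B-flat) in the bass.

B-flat, D, G-flat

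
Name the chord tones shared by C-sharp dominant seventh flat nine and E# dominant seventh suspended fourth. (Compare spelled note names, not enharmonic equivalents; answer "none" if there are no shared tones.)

E-sharp

C-sharp dominant seventh flat nine: C-sharp E-sharp G-sharp B D
E# dominant seventh suspended fourth: E-sharp A-sharp B-sharp D-sharp
Common to both → E-sharp.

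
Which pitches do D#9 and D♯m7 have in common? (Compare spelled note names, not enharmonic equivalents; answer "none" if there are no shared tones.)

D#9 = D#, F##, A#, C#, E#.
D♯m7 = D#, F#, A#, C#.
Shared: D#, A#, C#.

D#, A#, C#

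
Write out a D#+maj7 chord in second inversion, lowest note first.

A𝄪, C𝄪, D♯, F𝄪

D#+maj7 = D♯–F𝄪–A𝄪–C𝄪; second inversion → fifth (A𝄪) lowest.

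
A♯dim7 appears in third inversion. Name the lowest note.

A♯dim7 in root position is A♯–C♯–E–G.
Third inversion places the seventh in the bass, which is G.

G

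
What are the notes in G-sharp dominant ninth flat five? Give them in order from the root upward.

G-sharp B-sharp D F-sharp A-sharp

G-sharp dominant ninth flat five is a dominant ninth flat five built on G-sharp.
- root: G-sharp
- major 3rd: B-sharp
- diminished 5th: D
- minor 7th: F-sharp
- major 9th: A-sharp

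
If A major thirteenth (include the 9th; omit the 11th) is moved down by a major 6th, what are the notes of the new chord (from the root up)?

A major 6th down from A is C, so the new chord is C major thirteenth.
- root: C
- major 3rd: E
- perfect 5th: G
- major 7th: B
- major 9th: D
- major 13th: A

C – E – G – B – D – A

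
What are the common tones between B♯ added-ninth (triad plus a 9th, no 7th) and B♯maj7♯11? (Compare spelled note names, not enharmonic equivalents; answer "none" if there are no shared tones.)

B♯ added-ninth = B#, D##, F##, C##.
B♯maj7♯11 = B#, D##, F##, A##, E##.
Shared: B#, D##, F##.

B#, D##, F##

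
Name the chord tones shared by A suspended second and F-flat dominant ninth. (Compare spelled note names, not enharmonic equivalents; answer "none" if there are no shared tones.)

none

A suspended second = A, B, E.
F-flat dominant ninth = F-flat, A-flat, C-flat, E-double-flat, G-flat.
Shared: none.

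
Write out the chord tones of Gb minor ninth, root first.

G-flat – B-double-flat – D-flat – F-flat – A-flat

Gb minor ninth: minor ninth on G-flat.
root → G-flat
3rd (minor 3rd) → B-double-flat
5th (perfect 5th) → D-flat
7th (minor 7th) → F-flat
9th (major 9th) → A-flat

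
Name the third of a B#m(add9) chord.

B#m(add9) is built on B#; its 3rd is a minor 3rd above the root.
A third above B uses the letter D, and the minor 3rd above B# is D#.

D#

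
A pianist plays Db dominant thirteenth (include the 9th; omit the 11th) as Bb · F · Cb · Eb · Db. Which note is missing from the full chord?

Ab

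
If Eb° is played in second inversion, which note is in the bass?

Bbb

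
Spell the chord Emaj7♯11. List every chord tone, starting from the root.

E  G#  B  D#  A#

Emaj7♯11: major seventh sharp eleven on E.
root → E
3rd (major 3rd) → G#
5th (perfect 5th) → B
7th (major 7th) → D#
11th (augmented 11th) → A#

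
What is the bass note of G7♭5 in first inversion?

G7♭5 = G–B–D♭–F. First inversion → third in the bass = B.

B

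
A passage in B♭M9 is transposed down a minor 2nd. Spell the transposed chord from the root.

A C# E G# B

Transposed root: Bb → A (minor 2nd down). So we spell A major ninth:
Root: A
Major 3rd (3rd): C#
Perfect 5th (5th): E
Major 7th (7th): G#
Major 9th (9th): B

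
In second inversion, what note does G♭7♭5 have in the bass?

D𝄫

G♭7♭5 in root position is G♭–B♭–D𝄫–F♭.
Second inversion places the fifth in the bass, which is D𝄫.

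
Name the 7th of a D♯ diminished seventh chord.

Root of D♯ diminished seventh = D-sharp. The 7th is a diminished 7th: D-sharp up a diminished 7th → C.

C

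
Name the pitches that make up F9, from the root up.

F9: dominant ninth on F.
Root: F
Major 3rd (3rd): A
Perfect 5th (5th): C
Minor 7th (7th): E♭
Major 9th (9th): G

F  A  C  E♭  G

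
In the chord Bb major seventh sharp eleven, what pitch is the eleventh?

E

Bb major seventh sharp eleven is built on Bb; its 11th is an augmented 11th above the root.
A fourth above B uses the letter E, and the augmented 11th above Bb is E.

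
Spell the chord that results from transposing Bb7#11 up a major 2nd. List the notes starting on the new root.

C  E  G  Bb  F#

Transposed root: Bb → C (major 2nd up). So we spell C dominant seventh sharp eleven:
root → C
3rd (major 3rd) → E
5th (perfect 5th) → G
7th (minor 7th) → Bb
11th (augmented 11th) → F#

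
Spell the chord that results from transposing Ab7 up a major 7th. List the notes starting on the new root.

G  B  D  F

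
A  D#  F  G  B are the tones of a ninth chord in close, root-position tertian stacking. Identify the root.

G

Arranged so that each adjacent pair is a third by letter name: G – B – D# – F – A.
The bottom of that stack, G, is the root (this is G dominant ninth sharp five).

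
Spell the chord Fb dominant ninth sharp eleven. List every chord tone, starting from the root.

Fb Ab Cb Ebb Gb Bb

Root Fb, quality dominant ninth sharp eleven:
- root: Fb
- major 3rd: Ab
- perfect 5th: Cb
- minor 7th: Ebb
- major 9th: Gb
- augmented 11th: Bb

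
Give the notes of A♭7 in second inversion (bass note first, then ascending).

A♭7 = Ab–C–Eb–Gb; second inversion → fifth (Eb) lowest.

Eb – Gb – Ab – C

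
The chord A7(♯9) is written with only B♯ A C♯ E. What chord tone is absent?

A7(♯9) = A, C♯, E, G, B♯. The voicing lacks the 7th (minor 7th), G.

G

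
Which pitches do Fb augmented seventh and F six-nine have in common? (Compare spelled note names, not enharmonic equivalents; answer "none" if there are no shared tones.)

Fb augmented seventh = F-flat, A-flat, C, E-double-flat.
F six-nine = F, A, C, D, G.
Shared: C.

C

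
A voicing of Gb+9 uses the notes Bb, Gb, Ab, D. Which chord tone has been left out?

The full Gb+9 chord is Gb, Bb, D, Fb, Ab.
Comparing with the voicing, the minor 7th (7th) — Fb — is absent.

Fb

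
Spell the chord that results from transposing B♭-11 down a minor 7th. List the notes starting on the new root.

C – Eb – G – Bb – D – F

Transposed root: Bb → C (minor 7th down). So we spell C minor eleventh:
C — root
Eb — minor 3rd
G — perfect 5th
Bb — minor 7th
D — major 9th
F — perfect 11th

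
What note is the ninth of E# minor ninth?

F𝄪

Root of E# minor ninth = E♯. The 9th is a major 9th: E♯ up a major 9th → F𝄪.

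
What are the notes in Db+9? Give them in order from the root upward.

Root D♭, quality dominant ninth sharp five:
D♭ — root
F — major 3rd
A — augmented 5th
C♭ — minor 7th
E♭ — major 9th

D♭  F  A  C♭  E♭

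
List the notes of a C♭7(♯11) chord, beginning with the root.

Cb, Eb, Gb, Bbb, F

C♭7(♯11) is a dominant seventh sharp eleven built on Cb.
root → Cb
3rd (major 3rd) → Eb
5th (perfect 5th) → Gb
7th (minor 7th) → Bbb
11th (augmented 11th) → F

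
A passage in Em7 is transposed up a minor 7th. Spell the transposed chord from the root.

E up a minor 7th → D. New chord: D minor seventh.
Root: D
Minor 3rd (3rd): F
Perfect 5th (5th): A
Minor 7th (7th): C

D – F – A – C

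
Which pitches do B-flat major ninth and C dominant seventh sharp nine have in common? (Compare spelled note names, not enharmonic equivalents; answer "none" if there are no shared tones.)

B-flat major ninth = B-flat, D, F, A, C.
C dominant seventh sharp nine = C, E, G, B-flat, D-sharp.
Shared: B-flat, C.

B-flat – C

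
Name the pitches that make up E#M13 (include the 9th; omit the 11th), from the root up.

E#  G##  B#  D##  F##  C##

E#M13: major thirteenth on E#.
E# — root
G## — major 3rd
B# — perfect 5th
D## — major 7th
F## — major 9th
C## — major 13th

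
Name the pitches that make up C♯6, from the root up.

C# E# G# A#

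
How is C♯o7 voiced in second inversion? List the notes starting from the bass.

G – B♭ – C♯ – E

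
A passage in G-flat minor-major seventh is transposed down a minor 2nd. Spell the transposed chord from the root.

F  A-flat  C  E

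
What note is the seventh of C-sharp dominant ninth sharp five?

B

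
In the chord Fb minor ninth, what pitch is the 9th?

Root of Fb minor ninth = Fb. The 9th is a major 9th: Fb up a major 9th → Gb.

Gb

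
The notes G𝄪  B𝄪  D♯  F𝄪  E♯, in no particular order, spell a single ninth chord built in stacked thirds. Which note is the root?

E♯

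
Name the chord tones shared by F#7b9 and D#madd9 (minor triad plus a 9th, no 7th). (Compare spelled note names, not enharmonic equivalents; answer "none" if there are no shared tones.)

F# – A#

F#7b9 = F#, A#, C#, E, G.
D#madd9 = D#, F#, A#, E#.
Shared: F#, A#.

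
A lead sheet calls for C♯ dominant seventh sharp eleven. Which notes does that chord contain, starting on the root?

Root C-sharp, quality dominant seventh sharp eleven:
Root: C-sharp
Major 3rd (3rd): E-sharp
Perfect 5th (5th): G-sharp
Minor 7th (7th): B
Augmented 11th (11th): F-double-sharp

C-sharp, E-sharp, G-sharp, B, F-double-sharp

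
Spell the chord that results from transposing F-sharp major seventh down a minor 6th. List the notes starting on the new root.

A-sharp C-double-sharp E-sharp G-double-sharp

Transposed root: F-sharp → A-sharp (minor 6th down). So we spell A-sharp major seventh:
A-sharp — root
C-double-sharp — major 3rd
E-sharp — perfect 5th
G-double-sharp — major 7th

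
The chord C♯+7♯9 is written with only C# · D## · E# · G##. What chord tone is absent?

B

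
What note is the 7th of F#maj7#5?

E#

Root of F#maj7#5 = F#. The 7th is a major 7th: F# up a major 7th → E#.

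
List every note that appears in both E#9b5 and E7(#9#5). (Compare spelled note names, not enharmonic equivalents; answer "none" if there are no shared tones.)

E#9b5 = E#, G##, B, D#, F##.
E7(#9#5) = E, G#, B#, D, F##.
Shared: F##.

F##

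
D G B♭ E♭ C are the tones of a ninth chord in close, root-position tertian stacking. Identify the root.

C

Arranged so that each adjacent pair is a third by letter name: C – E♭ – G – B♭ – D.
The bottom of that stack, C, is the root (this is C minor ninth).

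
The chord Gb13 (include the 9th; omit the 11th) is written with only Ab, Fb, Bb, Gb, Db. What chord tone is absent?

Eb

Gb13 = Gb, Bb, Db, Fb, Ab, Eb. The voicing lacks the 13th (major 13th), Eb.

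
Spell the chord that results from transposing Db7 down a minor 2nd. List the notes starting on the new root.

C  E  G  Bb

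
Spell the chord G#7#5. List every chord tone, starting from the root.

G♯ B♯ D𝄪 F♯

G#7#5 is an augmented seventh built on G♯.
Root: G♯
Major 3rd (3rd): B♯
Augmented 5th (5th): D𝄪
Minor 7th (7th): F♯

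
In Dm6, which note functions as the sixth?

Root of Dm6 = D. The 6th is a major 6th: D up a major 6th → B.

B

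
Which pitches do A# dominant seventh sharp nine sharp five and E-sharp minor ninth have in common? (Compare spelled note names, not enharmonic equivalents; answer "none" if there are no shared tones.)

A# dominant seventh sharp nine sharp five: A-sharp C-double-sharp E-double-sharp G-sharp B-double-sharp
E-sharp minor ninth: E-sharp G-sharp B-sharp D-sharp F-double-sharp
Common to both → G-sharp.

G-sharp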